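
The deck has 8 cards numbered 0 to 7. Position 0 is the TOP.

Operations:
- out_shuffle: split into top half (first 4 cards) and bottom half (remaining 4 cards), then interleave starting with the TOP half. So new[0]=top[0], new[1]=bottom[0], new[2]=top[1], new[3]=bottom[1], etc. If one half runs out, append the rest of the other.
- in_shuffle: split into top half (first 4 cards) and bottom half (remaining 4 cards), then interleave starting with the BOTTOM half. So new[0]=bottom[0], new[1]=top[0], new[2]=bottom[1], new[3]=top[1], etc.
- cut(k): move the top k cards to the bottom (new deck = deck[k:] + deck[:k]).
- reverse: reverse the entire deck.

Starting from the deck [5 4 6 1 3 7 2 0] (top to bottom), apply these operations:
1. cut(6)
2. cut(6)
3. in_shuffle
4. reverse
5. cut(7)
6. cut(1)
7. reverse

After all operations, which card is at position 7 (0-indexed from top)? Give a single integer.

After op 1 (cut(6)): [2 0 5 4 6 1 3 7]
After op 2 (cut(6)): [3 7 2 0 5 4 6 1]
After op 3 (in_shuffle): [5 3 4 7 6 2 1 0]
After op 4 (reverse): [0 1 2 6 7 4 3 5]
After op 5 (cut(7)): [5 0 1 2 6 7 4 3]
After op 6 (cut(1)): [0 1 2 6 7 4 3 5]
After op 7 (reverse): [5 3 4 7 6 2 1 0]
Position 7: card 0.

Answer: 0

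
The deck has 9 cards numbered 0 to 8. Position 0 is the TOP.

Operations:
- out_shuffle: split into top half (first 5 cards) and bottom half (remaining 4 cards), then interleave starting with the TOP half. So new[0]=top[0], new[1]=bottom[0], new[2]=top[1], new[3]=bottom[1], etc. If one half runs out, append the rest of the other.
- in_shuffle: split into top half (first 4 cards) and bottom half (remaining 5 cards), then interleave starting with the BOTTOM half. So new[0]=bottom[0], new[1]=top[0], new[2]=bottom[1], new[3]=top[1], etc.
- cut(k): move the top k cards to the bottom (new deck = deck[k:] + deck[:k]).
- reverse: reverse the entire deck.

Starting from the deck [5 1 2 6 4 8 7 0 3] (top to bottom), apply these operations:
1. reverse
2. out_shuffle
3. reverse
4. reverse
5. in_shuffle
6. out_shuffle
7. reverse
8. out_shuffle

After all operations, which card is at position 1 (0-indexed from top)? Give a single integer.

After op 1 (reverse): [3 0 7 8 4 6 2 1 5]
After op 2 (out_shuffle): [3 6 0 2 7 1 8 5 4]
After op 3 (reverse): [4 5 8 1 7 2 0 6 3]
After op 4 (reverse): [3 6 0 2 7 1 8 5 4]
After op 5 (in_shuffle): [7 3 1 6 8 0 5 2 4]
After op 6 (out_shuffle): [7 0 3 5 1 2 6 4 8]
After op 7 (reverse): [8 4 6 2 1 5 3 0 7]
After op 8 (out_shuffle): [8 5 4 3 6 0 2 7 1]
Position 1: card 5.

Answer: 5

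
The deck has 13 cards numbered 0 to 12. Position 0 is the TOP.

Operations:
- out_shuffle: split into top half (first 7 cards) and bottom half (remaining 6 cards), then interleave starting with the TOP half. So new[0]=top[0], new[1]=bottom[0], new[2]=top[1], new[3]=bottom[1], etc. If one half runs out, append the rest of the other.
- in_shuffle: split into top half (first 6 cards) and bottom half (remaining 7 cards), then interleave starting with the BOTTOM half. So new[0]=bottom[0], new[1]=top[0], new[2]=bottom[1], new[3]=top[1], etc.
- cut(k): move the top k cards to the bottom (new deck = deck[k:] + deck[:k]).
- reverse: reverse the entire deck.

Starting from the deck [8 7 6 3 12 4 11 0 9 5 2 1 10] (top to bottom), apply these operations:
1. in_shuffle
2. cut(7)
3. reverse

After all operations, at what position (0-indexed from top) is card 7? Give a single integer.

After op 1 (in_shuffle): [11 8 0 7 9 6 5 3 2 12 1 4 10]
After op 2 (cut(7)): [3 2 12 1 4 10 11 8 0 7 9 6 5]
After op 3 (reverse): [5 6 9 7 0 8 11 10 4 1 12 2 3]
Card 7 is at position 3.

Answer: 3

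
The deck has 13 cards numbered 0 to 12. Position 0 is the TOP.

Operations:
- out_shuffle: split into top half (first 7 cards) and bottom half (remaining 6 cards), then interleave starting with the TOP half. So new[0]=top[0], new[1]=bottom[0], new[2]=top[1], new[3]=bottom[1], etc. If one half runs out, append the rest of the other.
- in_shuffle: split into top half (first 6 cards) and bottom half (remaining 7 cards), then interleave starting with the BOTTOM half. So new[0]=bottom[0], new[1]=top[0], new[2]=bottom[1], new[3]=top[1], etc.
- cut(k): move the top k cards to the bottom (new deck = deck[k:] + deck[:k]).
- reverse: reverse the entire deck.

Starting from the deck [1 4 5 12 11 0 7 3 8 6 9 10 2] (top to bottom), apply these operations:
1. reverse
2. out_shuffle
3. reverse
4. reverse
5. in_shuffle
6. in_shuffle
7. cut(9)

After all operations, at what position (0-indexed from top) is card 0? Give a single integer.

Answer: 11

Derivation:
After op 1 (reverse): [2 10 9 6 8 3 7 0 11 12 5 4 1]
After op 2 (out_shuffle): [2 0 10 11 9 12 6 5 8 4 3 1 7]
After op 3 (reverse): [7 1 3 4 8 5 6 12 9 11 10 0 2]
After op 4 (reverse): [2 0 10 11 9 12 6 5 8 4 3 1 7]
After op 5 (in_shuffle): [6 2 5 0 8 10 4 11 3 9 1 12 7]
After op 6 (in_shuffle): [4 6 11 2 3 5 9 0 1 8 12 10 7]
After op 7 (cut(9)): [8 12 10 7 4 6 11 2 3 5 9 0 1]
Card 0 is at position 11.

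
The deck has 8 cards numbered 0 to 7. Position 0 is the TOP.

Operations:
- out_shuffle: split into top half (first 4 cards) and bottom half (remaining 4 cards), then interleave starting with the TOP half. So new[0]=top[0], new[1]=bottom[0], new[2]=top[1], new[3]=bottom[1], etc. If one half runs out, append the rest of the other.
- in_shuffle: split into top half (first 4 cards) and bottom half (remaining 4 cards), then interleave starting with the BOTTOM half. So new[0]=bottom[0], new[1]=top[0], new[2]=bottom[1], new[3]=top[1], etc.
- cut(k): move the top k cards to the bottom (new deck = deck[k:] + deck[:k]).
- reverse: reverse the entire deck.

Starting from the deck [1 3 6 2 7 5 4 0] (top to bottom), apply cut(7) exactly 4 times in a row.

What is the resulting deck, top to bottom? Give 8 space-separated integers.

After op 1 (cut(7)): [0 1 3 6 2 7 5 4]
After op 2 (cut(7)): [4 0 1 3 6 2 7 5]
After op 3 (cut(7)): [5 4 0 1 3 6 2 7]
After op 4 (cut(7)): [7 5 4 0 1 3 6 2]

Answer: 7 5 4 0 1 3 6 2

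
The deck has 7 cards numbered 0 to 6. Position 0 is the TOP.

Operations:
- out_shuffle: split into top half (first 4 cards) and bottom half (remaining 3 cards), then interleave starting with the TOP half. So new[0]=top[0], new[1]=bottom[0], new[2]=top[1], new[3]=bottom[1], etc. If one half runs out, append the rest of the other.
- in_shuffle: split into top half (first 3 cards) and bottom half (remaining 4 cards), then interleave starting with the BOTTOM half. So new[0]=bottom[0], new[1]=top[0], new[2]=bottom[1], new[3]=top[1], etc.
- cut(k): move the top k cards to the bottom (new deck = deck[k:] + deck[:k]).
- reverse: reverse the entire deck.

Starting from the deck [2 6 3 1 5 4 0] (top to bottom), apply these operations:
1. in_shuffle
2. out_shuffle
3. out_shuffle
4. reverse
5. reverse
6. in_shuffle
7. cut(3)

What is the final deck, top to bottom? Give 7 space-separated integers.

After op 1 (in_shuffle): [1 2 5 6 4 3 0]
After op 2 (out_shuffle): [1 4 2 3 5 0 6]
After op 3 (out_shuffle): [1 5 4 0 2 6 3]
After op 4 (reverse): [3 6 2 0 4 5 1]
After op 5 (reverse): [1 5 4 0 2 6 3]
After op 6 (in_shuffle): [0 1 2 5 6 4 3]
After op 7 (cut(3)): [5 6 4 3 0 1 2]

Answer: 5 6 4 3 0 1 2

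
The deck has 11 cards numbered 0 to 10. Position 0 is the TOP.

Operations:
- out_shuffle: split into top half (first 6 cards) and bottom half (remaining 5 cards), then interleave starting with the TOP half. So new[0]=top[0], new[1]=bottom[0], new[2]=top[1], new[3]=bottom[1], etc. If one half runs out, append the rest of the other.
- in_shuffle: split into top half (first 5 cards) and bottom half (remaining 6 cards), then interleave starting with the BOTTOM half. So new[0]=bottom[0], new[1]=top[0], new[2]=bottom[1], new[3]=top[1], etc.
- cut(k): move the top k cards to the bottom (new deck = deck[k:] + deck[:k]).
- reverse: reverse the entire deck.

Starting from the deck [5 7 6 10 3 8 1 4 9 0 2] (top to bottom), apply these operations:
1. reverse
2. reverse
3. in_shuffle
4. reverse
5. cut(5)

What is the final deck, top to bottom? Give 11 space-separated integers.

Answer: 6 4 7 1 5 8 2 3 0 10 9

Derivation:
After op 1 (reverse): [2 0 9 4 1 8 3 10 6 7 5]
After op 2 (reverse): [5 7 6 10 3 8 1 4 9 0 2]
After op 3 (in_shuffle): [8 5 1 7 4 6 9 10 0 3 2]
After op 4 (reverse): [2 3 0 10 9 6 4 7 1 5 8]
After op 5 (cut(5)): [6 4 7 1 5 8 2 3 0 10 9]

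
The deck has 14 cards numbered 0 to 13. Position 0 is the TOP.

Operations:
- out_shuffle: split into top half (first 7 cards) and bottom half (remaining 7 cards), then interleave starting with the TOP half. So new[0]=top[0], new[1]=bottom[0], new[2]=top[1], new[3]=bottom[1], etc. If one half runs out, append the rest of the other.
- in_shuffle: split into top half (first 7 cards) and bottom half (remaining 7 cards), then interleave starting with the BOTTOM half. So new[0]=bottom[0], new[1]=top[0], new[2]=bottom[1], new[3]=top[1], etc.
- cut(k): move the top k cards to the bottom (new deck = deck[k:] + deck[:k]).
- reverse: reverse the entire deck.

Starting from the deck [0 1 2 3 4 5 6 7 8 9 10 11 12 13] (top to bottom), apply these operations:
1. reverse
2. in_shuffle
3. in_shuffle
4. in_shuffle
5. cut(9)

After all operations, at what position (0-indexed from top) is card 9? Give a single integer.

After op 1 (reverse): [13 12 11 10 9 8 7 6 5 4 3 2 1 0]
After op 2 (in_shuffle): [6 13 5 12 4 11 3 10 2 9 1 8 0 7]
After op 3 (in_shuffle): [10 6 2 13 9 5 1 12 8 4 0 11 7 3]
After op 4 (in_shuffle): [12 10 8 6 4 2 0 13 11 9 7 5 3 1]
After op 5 (cut(9)): [9 7 5 3 1 12 10 8 6 4 2 0 13 11]
Card 9 is at position 0.

Answer: 0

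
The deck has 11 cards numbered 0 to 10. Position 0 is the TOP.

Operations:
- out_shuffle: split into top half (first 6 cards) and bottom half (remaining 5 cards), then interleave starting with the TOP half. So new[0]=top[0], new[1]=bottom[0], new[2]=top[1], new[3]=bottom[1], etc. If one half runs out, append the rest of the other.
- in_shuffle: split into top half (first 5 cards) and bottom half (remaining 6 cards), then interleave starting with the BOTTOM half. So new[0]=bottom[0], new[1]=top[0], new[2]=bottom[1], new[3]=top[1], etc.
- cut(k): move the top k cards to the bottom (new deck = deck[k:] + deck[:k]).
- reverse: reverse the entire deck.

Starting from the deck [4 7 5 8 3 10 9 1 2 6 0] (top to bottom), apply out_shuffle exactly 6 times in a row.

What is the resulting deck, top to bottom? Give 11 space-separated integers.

After op 1 (out_shuffle): [4 9 7 1 5 2 8 6 3 0 10]
After op 2 (out_shuffle): [4 8 9 6 7 3 1 0 5 10 2]
After op 3 (out_shuffle): [4 1 8 0 9 5 6 10 7 2 3]
After op 4 (out_shuffle): [4 6 1 10 8 7 0 2 9 3 5]
After op 5 (out_shuffle): [4 0 6 2 1 9 10 3 8 5 7]
After op 6 (out_shuffle): [4 10 0 3 6 8 2 5 1 7 9]

Answer: 4 10 0 3 6 8 2 5 1 7 9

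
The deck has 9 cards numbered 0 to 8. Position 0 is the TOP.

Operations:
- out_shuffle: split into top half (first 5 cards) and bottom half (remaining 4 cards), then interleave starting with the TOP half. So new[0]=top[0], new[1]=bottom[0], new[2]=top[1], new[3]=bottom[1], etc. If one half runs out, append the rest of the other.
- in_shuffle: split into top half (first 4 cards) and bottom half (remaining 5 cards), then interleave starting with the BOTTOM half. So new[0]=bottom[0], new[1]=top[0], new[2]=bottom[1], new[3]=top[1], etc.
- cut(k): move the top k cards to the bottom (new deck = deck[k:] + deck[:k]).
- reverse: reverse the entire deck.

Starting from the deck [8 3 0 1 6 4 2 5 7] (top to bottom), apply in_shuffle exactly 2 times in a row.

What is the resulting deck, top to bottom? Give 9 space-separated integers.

After op 1 (in_shuffle): [6 8 4 3 2 0 5 1 7]
After op 2 (in_shuffle): [2 6 0 8 5 4 1 3 7]

Answer: 2 6 0 8 5 4 1 3 7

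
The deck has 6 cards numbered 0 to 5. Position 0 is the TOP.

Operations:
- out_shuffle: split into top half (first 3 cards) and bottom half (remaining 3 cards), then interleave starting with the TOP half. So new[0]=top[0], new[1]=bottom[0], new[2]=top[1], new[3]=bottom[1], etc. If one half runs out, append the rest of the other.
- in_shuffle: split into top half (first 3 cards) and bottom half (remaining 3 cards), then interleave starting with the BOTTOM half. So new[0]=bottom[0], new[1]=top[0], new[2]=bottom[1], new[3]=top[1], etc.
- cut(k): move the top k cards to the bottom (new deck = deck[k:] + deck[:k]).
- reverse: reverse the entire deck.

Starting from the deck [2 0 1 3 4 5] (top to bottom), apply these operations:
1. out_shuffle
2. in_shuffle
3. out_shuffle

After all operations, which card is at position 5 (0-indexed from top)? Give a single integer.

Answer: 0

Derivation:
After op 1 (out_shuffle): [2 3 0 4 1 5]
After op 2 (in_shuffle): [4 2 1 3 5 0]
After op 3 (out_shuffle): [4 3 2 5 1 0]
Position 5: card 0.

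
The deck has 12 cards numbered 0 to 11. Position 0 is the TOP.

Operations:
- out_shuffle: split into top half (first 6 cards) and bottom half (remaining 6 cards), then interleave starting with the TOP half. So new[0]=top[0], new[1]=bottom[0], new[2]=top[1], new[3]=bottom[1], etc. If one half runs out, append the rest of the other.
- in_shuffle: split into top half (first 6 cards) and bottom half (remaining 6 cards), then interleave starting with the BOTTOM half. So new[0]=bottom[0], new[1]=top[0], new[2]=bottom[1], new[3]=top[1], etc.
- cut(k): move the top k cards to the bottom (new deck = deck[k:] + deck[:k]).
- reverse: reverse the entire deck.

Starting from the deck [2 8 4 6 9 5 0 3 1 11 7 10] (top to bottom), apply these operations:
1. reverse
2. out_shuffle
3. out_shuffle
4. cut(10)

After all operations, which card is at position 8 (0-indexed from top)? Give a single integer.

Answer: 9

Derivation:
After op 1 (reverse): [10 7 11 1 3 0 5 9 6 4 8 2]
After op 2 (out_shuffle): [10 5 7 9 11 6 1 4 3 8 0 2]
After op 3 (out_shuffle): [10 1 5 4 7 3 9 8 11 0 6 2]
After op 4 (cut(10)): [6 2 10 1 5 4 7 3 9 8 11 0]
Position 8: card 9.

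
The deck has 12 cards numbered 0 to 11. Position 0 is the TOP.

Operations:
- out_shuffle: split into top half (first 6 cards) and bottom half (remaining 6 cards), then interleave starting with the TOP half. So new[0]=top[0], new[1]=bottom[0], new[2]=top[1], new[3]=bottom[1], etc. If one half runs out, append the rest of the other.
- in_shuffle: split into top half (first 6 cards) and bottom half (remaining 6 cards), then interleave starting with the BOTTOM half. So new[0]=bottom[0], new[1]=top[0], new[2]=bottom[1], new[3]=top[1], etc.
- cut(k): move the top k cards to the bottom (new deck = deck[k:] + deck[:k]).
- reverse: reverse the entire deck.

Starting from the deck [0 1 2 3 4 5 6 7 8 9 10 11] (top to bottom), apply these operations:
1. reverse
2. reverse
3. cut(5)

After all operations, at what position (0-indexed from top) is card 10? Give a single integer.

After op 1 (reverse): [11 10 9 8 7 6 5 4 3 2 1 0]
After op 2 (reverse): [0 1 2 3 4 5 6 7 8 9 10 11]
After op 3 (cut(5)): [5 6 7 8 9 10 11 0 1 2 3 4]
Card 10 is at position 5.

Answer: 5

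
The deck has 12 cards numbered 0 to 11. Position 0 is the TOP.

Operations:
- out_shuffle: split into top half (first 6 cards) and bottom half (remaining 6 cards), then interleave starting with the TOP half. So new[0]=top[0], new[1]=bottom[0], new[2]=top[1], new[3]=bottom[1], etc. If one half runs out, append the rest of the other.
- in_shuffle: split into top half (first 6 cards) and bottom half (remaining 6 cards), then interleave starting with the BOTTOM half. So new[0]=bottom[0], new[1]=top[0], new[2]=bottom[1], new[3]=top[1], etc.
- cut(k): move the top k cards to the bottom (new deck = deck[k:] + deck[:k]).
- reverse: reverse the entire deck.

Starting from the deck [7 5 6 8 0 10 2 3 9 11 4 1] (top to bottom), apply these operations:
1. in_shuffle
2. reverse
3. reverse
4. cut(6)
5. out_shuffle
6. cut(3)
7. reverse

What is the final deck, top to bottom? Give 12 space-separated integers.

After op 1 (in_shuffle): [2 7 3 5 9 6 11 8 4 0 1 10]
After op 2 (reverse): [10 1 0 4 8 11 6 9 5 3 7 2]
After op 3 (reverse): [2 7 3 5 9 6 11 8 4 0 1 10]
After op 4 (cut(6)): [11 8 4 0 1 10 2 7 3 5 9 6]
After op 5 (out_shuffle): [11 2 8 7 4 3 0 5 1 9 10 6]
After op 6 (cut(3)): [7 4 3 0 5 1 9 10 6 11 2 8]
After op 7 (reverse): [8 2 11 6 10 9 1 5 0 3 4 7]

Answer: 8 2 11 6 10 9 1 5 0 3 4 7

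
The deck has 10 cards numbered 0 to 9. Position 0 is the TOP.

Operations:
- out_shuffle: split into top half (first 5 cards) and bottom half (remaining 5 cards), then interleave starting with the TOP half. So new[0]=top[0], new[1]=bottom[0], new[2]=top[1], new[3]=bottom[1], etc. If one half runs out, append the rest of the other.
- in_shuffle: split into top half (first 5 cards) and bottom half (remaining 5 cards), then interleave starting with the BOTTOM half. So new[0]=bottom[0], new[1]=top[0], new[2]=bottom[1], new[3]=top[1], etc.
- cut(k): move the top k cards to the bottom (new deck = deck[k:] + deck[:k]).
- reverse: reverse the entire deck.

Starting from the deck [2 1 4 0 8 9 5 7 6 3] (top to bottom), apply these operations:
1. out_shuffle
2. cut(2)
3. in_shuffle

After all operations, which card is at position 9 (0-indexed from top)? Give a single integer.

After op 1 (out_shuffle): [2 9 1 5 4 7 0 6 8 3]
After op 2 (cut(2)): [1 5 4 7 0 6 8 3 2 9]
After op 3 (in_shuffle): [6 1 8 5 3 4 2 7 9 0]
Position 9: card 0.

Answer: 0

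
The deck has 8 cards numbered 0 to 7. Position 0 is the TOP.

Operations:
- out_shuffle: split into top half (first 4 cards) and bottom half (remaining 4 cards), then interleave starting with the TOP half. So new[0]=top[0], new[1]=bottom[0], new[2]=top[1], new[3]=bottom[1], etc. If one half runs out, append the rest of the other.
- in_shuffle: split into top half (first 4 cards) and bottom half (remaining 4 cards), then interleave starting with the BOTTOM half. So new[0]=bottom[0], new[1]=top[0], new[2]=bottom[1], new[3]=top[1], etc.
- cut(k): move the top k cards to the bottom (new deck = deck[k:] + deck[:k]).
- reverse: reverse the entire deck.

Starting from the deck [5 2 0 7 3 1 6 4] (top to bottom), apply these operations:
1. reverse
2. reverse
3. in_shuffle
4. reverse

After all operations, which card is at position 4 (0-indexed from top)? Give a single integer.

After op 1 (reverse): [4 6 1 3 7 0 2 5]
After op 2 (reverse): [5 2 0 7 3 1 6 4]
After op 3 (in_shuffle): [3 5 1 2 6 0 4 7]
After op 4 (reverse): [7 4 0 6 2 1 5 3]
Position 4: card 2.

Answer: 2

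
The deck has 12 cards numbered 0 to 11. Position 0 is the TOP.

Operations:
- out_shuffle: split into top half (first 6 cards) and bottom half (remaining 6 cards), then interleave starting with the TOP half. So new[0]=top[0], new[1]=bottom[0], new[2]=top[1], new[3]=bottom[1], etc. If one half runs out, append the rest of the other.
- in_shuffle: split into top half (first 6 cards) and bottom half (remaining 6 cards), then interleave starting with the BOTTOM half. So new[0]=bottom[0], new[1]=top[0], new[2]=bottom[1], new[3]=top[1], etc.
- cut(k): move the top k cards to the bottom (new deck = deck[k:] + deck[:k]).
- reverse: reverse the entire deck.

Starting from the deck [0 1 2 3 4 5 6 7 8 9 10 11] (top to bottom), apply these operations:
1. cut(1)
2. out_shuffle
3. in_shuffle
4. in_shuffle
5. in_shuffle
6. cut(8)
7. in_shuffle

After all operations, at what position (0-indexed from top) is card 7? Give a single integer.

After op 1 (cut(1)): [1 2 3 4 5 6 7 8 9 10 11 0]
After op 2 (out_shuffle): [1 7 2 8 3 9 4 10 5 11 6 0]
After op 3 (in_shuffle): [4 1 10 7 5 2 11 8 6 3 0 9]
After op 4 (in_shuffle): [11 4 8 1 6 10 3 7 0 5 9 2]
After op 5 (in_shuffle): [3 11 7 4 0 8 5 1 9 6 2 10]
After op 6 (cut(8)): [9 6 2 10 3 11 7 4 0 8 5 1]
After op 7 (in_shuffle): [7 9 4 6 0 2 8 10 5 3 1 11]
Card 7 is at position 0.

Answer: 0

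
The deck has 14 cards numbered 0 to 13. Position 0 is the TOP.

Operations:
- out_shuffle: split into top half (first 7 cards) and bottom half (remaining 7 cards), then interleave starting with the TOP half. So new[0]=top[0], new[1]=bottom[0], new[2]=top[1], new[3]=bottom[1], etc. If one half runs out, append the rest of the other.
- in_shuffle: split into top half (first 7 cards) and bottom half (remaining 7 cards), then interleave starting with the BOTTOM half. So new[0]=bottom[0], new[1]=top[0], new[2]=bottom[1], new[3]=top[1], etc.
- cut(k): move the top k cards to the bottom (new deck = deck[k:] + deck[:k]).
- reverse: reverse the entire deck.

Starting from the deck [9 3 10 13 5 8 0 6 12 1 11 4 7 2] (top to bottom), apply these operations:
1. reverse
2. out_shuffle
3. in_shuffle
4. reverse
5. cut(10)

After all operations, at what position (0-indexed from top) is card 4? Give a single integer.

After op 1 (reverse): [2 7 4 11 1 12 6 0 8 5 13 10 3 9]
After op 2 (out_shuffle): [2 0 7 8 4 5 11 13 1 10 12 3 6 9]
After op 3 (in_shuffle): [13 2 1 0 10 7 12 8 3 4 6 5 9 11]
After op 4 (reverse): [11 9 5 6 4 3 8 12 7 10 0 1 2 13]
After op 5 (cut(10)): [0 1 2 13 11 9 5 6 4 3 8 12 7 10]
Card 4 is at position 8.

Answer: 8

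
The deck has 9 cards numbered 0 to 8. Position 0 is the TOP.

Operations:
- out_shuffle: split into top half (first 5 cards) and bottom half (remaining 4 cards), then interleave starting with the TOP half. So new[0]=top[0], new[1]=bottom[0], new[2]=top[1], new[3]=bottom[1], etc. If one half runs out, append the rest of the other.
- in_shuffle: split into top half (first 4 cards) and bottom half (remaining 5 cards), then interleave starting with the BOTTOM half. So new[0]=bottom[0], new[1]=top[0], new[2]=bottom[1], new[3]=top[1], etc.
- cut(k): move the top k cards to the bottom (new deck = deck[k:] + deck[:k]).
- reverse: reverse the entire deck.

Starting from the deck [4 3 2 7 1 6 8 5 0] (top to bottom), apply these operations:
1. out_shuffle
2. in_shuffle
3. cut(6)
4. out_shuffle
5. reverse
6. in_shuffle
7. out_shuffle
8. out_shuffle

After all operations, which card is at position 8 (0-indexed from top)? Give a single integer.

After op 1 (out_shuffle): [4 6 3 8 2 5 7 0 1]
After op 2 (in_shuffle): [2 4 5 6 7 3 0 8 1]
After op 3 (cut(6)): [0 8 1 2 4 5 6 7 3]
After op 4 (out_shuffle): [0 5 8 6 1 7 2 3 4]
After op 5 (reverse): [4 3 2 7 1 6 8 5 0]
After op 6 (in_shuffle): [1 4 6 3 8 2 5 7 0]
After op 7 (out_shuffle): [1 2 4 5 6 7 3 0 8]
After op 8 (out_shuffle): [1 7 2 3 4 0 5 8 6]
Position 8: card 6.

Answer: 6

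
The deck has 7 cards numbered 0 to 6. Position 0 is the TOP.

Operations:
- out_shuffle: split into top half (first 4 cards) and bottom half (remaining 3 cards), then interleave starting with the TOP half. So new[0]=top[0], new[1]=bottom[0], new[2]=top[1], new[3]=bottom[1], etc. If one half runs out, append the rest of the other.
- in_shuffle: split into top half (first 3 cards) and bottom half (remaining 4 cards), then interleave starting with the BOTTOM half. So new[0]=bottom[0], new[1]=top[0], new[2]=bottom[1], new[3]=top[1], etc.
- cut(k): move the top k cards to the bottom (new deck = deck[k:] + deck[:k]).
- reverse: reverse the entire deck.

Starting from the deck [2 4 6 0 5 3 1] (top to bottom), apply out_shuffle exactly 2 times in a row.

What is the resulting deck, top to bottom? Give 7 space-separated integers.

After op 1 (out_shuffle): [2 5 4 3 6 1 0]
After op 2 (out_shuffle): [2 6 5 1 4 0 3]

Answer: 2 6 5 1 4 0 3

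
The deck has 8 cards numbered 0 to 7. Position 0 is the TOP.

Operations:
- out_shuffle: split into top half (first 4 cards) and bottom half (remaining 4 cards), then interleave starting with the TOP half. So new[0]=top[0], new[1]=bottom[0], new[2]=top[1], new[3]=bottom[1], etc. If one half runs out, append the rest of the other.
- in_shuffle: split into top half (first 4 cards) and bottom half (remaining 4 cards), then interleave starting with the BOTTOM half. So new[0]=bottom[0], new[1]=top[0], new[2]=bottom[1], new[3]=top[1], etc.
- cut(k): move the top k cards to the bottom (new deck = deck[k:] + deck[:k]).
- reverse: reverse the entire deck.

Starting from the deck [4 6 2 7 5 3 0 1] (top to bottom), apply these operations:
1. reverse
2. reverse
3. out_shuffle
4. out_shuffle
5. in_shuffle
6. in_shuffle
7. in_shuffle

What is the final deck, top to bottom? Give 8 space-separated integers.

Answer: 1 3 7 6 0 5 2 4

Derivation:
After op 1 (reverse): [1 0 3 5 7 2 6 4]
After op 2 (reverse): [4 6 2 7 5 3 0 1]
After op 3 (out_shuffle): [4 5 6 3 2 0 7 1]
After op 4 (out_shuffle): [4 2 5 0 6 7 3 1]
After op 5 (in_shuffle): [6 4 7 2 3 5 1 0]
After op 6 (in_shuffle): [3 6 5 4 1 7 0 2]
After op 7 (in_shuffle): [1 3 7 6 0 5 2 4]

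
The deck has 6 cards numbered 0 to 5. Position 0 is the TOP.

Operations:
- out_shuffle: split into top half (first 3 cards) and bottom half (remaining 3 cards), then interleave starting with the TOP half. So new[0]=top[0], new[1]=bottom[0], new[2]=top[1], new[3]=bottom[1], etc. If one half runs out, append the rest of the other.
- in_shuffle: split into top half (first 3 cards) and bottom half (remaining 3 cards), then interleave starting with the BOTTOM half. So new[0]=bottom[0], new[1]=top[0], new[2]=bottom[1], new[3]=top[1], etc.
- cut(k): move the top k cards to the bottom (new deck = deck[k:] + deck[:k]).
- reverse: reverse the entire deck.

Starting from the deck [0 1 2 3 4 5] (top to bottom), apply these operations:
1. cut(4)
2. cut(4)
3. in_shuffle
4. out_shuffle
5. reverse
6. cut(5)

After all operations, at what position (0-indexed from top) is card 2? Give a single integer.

After op 1 (cut(4)): [4 5 0 1 2 3]
After op 2 (cut(4)): [2 3 4 5 0 1]
After op 3 (in_shuffle): [5 2 0 3 1 4]
After op 4 (out_shuffle): [5 3 2 1 0 4]
After op 5 (reverse): [4 0 1 2 3 5]
After op 6 (cut(5)): [5 4 0 1 2 3]
Card 2 is at position 4.

Answer: 4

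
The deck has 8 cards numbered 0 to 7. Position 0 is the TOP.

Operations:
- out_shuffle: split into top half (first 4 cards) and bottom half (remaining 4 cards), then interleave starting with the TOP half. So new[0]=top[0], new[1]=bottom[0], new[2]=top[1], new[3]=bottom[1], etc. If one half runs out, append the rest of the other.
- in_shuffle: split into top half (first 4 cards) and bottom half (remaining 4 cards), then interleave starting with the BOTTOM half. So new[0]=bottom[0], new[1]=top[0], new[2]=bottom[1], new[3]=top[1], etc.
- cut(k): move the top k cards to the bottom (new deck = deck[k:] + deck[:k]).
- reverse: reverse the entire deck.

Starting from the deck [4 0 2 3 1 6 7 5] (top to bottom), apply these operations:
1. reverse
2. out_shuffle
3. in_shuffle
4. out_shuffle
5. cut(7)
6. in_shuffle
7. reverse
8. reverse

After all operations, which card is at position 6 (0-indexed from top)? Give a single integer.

After op 1 (reverse): [5 7 6 1 3 2 0 4]
After op 2 (out_shuffle): [5 3 7 2 6 0 1 4]
After op 3 (in_shuffle): [6 5 0 3 1 7 4 2]
After op 4 (out_shuffle): [6 1 5 7 0 4 3 2]
After op 5 (cut(7)): [2 6 1 5 7 0 4 3]
After op 6 (in_shuffle): [7 2 0 6 4 1 3 5]
After op 7 (reverse): [5 3 1 4 6 0 2 7]
After op 8 (reverse): [7 2 0 6 4 1 3 5]
Position 6: card 3.

Answer: 3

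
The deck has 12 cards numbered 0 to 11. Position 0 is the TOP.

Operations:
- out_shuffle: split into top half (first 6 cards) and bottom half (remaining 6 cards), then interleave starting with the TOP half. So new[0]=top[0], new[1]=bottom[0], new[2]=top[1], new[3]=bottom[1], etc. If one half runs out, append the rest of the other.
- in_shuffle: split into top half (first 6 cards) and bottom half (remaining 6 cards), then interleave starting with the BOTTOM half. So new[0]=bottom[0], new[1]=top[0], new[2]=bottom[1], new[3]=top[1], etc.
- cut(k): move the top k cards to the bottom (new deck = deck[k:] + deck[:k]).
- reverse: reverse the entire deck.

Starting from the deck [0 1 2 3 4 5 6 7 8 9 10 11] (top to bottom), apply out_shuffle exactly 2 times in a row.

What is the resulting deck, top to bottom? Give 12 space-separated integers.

Answer: 0 3 6 9 1 4 7 10 2 5 8 11

Derivation:
After op 1 (out_shuffle): [0 6 1 7 2 8 3 9 4 10 5 11]
After op 2 (out_shuffle): [0 3 6 9 1 4 7 10 2 5 8 11]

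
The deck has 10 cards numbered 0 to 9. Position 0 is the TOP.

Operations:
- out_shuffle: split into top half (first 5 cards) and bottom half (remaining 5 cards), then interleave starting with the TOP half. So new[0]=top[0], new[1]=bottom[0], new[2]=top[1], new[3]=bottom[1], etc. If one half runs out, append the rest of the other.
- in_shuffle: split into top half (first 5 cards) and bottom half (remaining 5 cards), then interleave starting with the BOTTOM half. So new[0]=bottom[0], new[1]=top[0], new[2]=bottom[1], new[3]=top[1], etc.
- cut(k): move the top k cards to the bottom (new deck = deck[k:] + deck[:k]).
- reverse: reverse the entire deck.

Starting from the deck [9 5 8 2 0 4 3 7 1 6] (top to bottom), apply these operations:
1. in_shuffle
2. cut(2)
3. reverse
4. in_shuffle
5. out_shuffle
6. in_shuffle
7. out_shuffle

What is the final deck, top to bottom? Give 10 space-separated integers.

After op 1 (in_shuffle): [4 9 3 5 7 8 1 2 6 0]
After op 2 (cut(2)): [3 5 7 8 1 2 6 0 4 9]
After op 3 (reverse): [9 4 0 6 2 1 8 7 5 3]
After op 4 (in_shuffle): [1 9 8 4 7 0 5 6 3 2]
After op 5 (out_shuffle): [1 0 9 5 8 6 4 3 7 2]
After op 6 (in_shuffle): [6 1 4 0 3 9 7 5 2 8]
After op 7 (out_shuffle): [6 9 1 7 4 5 0 2 3 8]

Answer: 6 9 1 7 4 5 0 2 3 8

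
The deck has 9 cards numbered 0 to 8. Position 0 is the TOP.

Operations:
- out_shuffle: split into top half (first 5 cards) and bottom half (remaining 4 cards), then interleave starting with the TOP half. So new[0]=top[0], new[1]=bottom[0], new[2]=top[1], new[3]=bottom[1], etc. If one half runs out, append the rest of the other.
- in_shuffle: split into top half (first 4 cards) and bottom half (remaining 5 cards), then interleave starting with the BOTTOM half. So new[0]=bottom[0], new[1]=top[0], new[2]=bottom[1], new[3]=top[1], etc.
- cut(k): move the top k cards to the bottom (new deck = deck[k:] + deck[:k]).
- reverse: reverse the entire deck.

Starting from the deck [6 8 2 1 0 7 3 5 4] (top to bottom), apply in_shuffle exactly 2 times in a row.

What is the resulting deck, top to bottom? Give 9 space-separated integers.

Answer: 3 0 2 6 5 7 1 8 4

Derivation:
After op 1 (in_shuffle): [0 6 7 8 3 2 5 1 4]
After op 2 (in_shuffle): [3 0 2 6 5 7 1 8 4]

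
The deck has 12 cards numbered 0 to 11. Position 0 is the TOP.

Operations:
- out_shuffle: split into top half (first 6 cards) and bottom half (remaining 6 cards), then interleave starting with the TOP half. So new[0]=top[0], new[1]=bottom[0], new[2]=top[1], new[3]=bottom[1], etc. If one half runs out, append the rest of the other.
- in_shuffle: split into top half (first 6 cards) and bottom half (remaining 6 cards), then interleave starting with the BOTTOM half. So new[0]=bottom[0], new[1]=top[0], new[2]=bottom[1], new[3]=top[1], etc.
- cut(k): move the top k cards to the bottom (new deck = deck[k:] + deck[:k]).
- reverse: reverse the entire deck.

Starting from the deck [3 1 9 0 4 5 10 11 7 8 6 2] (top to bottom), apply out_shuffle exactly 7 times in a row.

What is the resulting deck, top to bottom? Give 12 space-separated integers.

After op 1 (out_shuffle): [3 10 1 11 9 7 0 8 4 6 5 2]
After op 2 (out_shuffle): [3 0 10 8 1 4 11 6 9 5 7 2]
After op 3 (out_shuffle): [3 11 0 6 10 9 8 5 1 7 4 2]
After op 4 (out_shuffle): [3 8 11 5 0 1 6 7 10 4 9 2]
After op 5 (out_shuffle): [3 6 8 7 11 10 5 4 0 9 1 2]
After op 6 (out_shuffle): [3 5 6 4 8 0 7 9 11 1 10 2]
After op 7 (out_shuffle): [3 7 5 9 6 11 4 1 8 10 0 2]

Answer: 3 7 5 9 6 11 4 1 8 10 0 2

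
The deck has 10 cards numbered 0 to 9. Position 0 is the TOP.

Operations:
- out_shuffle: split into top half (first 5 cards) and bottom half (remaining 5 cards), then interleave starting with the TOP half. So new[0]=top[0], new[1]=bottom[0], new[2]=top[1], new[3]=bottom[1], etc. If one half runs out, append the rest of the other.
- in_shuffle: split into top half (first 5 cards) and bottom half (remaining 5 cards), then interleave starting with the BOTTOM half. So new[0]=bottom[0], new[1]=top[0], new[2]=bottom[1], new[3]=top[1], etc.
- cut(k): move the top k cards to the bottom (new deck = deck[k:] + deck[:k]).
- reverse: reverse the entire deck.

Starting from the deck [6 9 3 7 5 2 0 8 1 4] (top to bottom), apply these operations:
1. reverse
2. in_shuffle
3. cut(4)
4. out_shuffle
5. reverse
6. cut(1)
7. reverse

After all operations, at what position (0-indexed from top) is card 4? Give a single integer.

Answer: 6

Derivation:
After op 1 (reverse): [4 1 8 0 2 5 7 3 9 6]
After op 2 (in_shuffle): [5 4 7 1 3 8 9 0 6 2]
After op 3 (cut(4)): [3 8 9 0 6 2 5 4 7 1]
After op 4 (out_shuffle): [3 2 8 5 9 4 0 7 6 1]
After op 5 (reverse): [1 6 7 0 4 9 5 8 2 3]
After op 6 (cut(1)): [6 7 0 4 9 5 8 2 3 1]
After op 7 (reverse): [1 3 2 8 5 9 4 0 7 6]
Card 4 is at position 6.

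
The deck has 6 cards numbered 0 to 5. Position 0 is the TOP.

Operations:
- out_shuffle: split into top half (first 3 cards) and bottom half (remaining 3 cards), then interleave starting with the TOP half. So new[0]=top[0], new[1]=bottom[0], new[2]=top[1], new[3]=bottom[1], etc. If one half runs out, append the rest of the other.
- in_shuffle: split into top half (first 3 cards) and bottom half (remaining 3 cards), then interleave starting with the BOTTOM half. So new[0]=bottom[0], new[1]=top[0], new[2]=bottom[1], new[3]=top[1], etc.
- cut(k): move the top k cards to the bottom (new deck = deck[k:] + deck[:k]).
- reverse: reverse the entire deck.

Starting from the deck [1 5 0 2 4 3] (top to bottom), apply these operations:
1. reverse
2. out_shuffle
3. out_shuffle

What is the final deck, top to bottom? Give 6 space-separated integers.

After op 1 (reverse): [3 4 2 0 5 1]
After op 2 (out_shuffle): [3 0 4 5 2 1]
After op 3 (out_shuffle): [3 5 0 2 4 1]

Answer: 3 5 0 2 4 1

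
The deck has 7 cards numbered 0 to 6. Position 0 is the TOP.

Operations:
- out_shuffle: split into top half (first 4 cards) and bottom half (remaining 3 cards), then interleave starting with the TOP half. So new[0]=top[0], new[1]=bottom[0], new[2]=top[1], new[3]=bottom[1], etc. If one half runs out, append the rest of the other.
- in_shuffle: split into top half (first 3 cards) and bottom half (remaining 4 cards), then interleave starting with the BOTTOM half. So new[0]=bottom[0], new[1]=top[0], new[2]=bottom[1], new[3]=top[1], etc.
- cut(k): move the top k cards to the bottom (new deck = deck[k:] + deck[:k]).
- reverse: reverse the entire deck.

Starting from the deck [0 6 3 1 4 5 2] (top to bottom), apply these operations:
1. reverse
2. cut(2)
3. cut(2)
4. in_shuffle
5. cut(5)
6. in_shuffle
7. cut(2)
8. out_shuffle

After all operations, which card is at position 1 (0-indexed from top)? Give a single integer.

Answer: 4

Derivation:
After op 1 (reverse): [2 5 4 1 3 6 0]
After op 2 (cut(2)): [4 1 3 6 0 2 5]
After op 3 (cut(2)): [3 6 0 2 5 4 1]
After op 4 (in_shuffle): [2 3 5 6 4 0 1]
After op 5 (cut(5)): [0 1 2 3 5 6 4]
After op 6 (in_shuffle): [3 0 5 1 6 2 4]
After op 7 (cut(2)): [5 1 6 2 4 3 0]
After op 8 (out_shuffle): [5 4 1 3 6 0 2]
Position 1: card 4.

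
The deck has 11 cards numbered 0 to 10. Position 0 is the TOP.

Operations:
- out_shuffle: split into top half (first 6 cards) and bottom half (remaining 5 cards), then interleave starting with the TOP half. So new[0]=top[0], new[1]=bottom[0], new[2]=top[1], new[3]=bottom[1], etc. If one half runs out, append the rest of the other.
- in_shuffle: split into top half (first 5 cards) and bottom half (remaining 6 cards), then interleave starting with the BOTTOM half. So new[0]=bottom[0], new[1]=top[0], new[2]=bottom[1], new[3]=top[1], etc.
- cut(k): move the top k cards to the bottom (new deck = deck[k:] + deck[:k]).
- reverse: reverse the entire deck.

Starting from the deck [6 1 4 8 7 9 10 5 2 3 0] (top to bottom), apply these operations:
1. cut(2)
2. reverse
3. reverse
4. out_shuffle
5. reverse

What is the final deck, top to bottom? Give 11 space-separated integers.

After op 1 (cut(2)): [4 8 7 9 10 5 2 3 0 6 1]
After op 2 (reverse): [1 6 0 3 2 5 10 9 7 8 4]
After op 3 (reverse): [4 8 7 9 10 5 2 3 0 6 1]
After op 4 (out_shuffle): [4 2 8 3 7 0 9 6 10 1 5]
After op 5 (reverse): [5 1 10 6 9 0 7 3 8 2 4]

Answer: 5 1 10 6 9 0 7 3 8 2 4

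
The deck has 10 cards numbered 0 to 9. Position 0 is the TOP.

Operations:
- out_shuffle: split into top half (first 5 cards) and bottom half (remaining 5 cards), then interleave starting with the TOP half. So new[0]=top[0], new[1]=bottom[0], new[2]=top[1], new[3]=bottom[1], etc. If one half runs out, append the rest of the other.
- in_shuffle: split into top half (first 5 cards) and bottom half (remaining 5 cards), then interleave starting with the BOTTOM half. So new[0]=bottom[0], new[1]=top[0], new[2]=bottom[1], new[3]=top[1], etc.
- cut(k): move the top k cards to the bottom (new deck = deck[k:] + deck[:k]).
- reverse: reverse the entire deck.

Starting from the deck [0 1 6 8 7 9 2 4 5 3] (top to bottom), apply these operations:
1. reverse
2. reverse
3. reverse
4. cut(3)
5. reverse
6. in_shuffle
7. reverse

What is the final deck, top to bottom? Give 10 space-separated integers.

After op 1 (reverse): [3 5 4 2 9 7 8 6 1 0]
After op 2 (reverse): [0 1 6 8 7 9 2 4 5 3]
After op 3 (reverse): [3 5 4 2 9 7 8 6 1 0]
After op 4 (cut(3)): [2 9 7 8 6 1 0 3 5 4]
After op 5 (reverse): [4 5 3 0 1 6 8 7 9 2]
After op 6 (in_shuffle): [6 4 8 5 7 3 9 0 2 1]
After op 7 (reverse): [1 2 0 9 3 7 5 8 4 6]

Answer: 1 2 0 9 3 7 5 8 4 6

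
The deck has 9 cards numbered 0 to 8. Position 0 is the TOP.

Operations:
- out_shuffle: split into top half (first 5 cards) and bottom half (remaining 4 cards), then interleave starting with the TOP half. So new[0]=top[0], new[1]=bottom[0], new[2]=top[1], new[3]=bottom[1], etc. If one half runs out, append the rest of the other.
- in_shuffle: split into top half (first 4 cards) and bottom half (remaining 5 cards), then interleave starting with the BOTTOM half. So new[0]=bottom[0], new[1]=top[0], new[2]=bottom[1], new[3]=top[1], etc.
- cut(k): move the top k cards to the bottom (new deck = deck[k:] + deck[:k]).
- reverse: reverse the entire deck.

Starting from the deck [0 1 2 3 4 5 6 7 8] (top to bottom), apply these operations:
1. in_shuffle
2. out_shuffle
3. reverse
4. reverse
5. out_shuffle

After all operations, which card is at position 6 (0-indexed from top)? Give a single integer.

After op 1 (in_shuffle): [4 0 5 1 6 2 7 3 8]
After op 2 (out_shuffle): [4 2 0 7 5 3 1 8 6]
After op 3 (reverse): [6 8 1 3 5 7 0 2 4]
After op 4 (reverse): [4 2 0 7 5 3 1 8 6]
After op 5 (out_shuffle): [4 3 2 1 0 8 7 6 5]
Position 6: card 7.

Answer: 7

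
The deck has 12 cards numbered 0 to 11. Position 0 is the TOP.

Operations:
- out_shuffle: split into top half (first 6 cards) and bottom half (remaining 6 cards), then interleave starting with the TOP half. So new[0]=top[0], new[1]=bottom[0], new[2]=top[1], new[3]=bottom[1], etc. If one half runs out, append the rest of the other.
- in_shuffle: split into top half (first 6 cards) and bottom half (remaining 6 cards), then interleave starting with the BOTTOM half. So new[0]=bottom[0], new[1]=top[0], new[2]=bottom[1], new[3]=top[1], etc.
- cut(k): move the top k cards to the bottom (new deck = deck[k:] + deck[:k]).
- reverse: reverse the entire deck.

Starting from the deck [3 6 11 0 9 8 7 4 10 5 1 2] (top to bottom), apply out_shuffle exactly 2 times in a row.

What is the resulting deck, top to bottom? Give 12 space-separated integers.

After op 1 (out_shuffle): [3 7 6 4 11 10 0 5 9 1 8 2]
After op 2 (out_shuffle): [3 0 7 5 6 9 4 1 11 8 10 2]

Answer: 3 0 7 5 6 9 4 1 11 8 10 2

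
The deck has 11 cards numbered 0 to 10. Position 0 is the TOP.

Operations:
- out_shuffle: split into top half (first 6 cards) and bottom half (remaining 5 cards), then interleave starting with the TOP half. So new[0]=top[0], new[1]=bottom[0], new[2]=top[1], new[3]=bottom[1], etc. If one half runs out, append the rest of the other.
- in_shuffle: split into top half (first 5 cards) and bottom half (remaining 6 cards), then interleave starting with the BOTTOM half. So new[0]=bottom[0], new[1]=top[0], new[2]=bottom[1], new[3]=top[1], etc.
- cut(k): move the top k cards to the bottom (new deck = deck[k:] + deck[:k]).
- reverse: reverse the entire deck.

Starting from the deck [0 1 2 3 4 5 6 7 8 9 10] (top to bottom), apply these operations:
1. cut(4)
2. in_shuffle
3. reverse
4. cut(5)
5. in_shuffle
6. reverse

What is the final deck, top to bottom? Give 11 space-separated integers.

After op 1 (cut(4)): [4 5 6 7 8 9 10 0 1 2 3]
After op 2 (in_shuffle): [9 4 10 5 0 6 1 7 2 8 3]
After op 3 (reverse): [3 8 2 7 1 6 0 5 10 4 9]
After op 4 (cut(5)): [6 0 5 10 4 9 3 8 2 7 1]
After op 5 (in_shuffle): [9 6 3 0 8 5 2 10 7 4 1]
After op 6 (reverse): [1 4 7 10 2 5 8 0 3 6 9]

Answer: 1 4 7 10 2 5 8 0 3 6 9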